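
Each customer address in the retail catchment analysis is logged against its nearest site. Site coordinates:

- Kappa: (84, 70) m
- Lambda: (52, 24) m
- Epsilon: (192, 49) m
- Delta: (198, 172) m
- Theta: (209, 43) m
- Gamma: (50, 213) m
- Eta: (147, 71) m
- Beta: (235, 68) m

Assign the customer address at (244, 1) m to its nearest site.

Squared distances to each site:
Kappa: 30361.000; Lambda: 37393.000; Epsilon: 5008.000; Delta: 31357.000; Theta: 2989.000; Gamma: 82580.000; Eta: 14309.000; Beta: 4570.000.
Minimum at Theta.

Theta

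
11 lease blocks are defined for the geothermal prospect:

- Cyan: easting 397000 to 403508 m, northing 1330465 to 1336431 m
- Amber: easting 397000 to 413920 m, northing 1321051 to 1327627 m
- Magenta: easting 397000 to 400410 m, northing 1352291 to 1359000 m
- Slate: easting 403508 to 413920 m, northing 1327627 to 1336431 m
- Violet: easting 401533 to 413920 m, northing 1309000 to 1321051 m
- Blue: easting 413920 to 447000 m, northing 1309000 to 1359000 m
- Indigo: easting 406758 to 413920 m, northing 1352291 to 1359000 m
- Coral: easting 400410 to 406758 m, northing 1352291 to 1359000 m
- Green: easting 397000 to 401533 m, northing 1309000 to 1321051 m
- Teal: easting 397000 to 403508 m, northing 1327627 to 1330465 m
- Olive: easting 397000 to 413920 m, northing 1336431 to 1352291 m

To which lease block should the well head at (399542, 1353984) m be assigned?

Magenta

The point has easting = 399542 and northing = 1353984.
Only Magenta satisfies 397000 ≤ easting ≤ 400410 and 1352291 ≤ northing ≤ 1359000.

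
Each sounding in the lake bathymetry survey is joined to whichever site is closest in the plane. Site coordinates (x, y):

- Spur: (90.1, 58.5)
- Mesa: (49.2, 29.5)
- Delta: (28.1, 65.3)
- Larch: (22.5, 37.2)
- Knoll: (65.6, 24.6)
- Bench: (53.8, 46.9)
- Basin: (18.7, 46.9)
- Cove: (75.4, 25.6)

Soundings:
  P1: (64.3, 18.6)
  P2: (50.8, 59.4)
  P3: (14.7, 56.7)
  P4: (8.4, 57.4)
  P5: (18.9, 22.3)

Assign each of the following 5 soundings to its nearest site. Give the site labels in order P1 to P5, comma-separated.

P1 → Knoll (d²=37.69)
P2 → Bench (d²=165.25)
P3 → Basin (d²=112.04)
P4 → Basin (d²=216.34)
P5 → Larch (d²=234.97)

Knoll, Bench, Basin, Basin, Larch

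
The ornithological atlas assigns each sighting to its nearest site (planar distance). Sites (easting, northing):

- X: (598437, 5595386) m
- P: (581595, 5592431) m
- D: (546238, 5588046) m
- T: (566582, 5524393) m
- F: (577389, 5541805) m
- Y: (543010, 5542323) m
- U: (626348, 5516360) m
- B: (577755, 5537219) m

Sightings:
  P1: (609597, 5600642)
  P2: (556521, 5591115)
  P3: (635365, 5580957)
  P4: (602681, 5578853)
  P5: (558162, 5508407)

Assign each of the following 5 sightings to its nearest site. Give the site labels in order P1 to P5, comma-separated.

X, D, X, X, T

P1 → X (d²=152171136.00)
P2 → D (d²=115158850.00)
P3 → X (d²=1571873225.00)
P4 → X (d²=291351625.00)
P5 → T (d²=326448596.00)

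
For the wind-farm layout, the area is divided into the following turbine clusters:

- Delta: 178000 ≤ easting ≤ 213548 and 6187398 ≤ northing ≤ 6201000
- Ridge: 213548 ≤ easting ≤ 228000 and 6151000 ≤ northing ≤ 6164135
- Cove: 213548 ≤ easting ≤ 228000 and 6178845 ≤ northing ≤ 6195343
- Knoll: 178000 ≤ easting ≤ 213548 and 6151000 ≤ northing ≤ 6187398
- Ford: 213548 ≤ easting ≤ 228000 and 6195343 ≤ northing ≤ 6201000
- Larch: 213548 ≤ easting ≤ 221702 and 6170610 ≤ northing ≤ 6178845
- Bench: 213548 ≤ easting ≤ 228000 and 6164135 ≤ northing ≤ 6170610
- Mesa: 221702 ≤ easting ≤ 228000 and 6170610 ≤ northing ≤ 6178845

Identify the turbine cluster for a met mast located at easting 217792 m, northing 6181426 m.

The point has easting = 217792 and northing = 6181426.
Only Cove satisfies 213548 ≤ easting ≤ 228000 and 6178845 ≤ northing ≤ 6195343.

Cove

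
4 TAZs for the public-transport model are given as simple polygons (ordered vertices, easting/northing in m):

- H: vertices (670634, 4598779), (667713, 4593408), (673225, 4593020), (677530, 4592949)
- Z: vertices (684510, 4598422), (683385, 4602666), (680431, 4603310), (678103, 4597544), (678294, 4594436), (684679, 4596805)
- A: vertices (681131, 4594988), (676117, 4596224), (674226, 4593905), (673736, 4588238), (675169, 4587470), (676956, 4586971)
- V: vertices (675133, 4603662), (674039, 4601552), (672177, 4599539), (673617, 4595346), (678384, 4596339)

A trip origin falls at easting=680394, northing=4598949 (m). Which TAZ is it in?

Cast a ray rightward from (680394, 4598949). For each polygon, the edges (by vertex number in listed order) whose endpoints lie on opposite sides of northing = 4598949, where each meets that height, and whether that is right or left of the point:
H: no edge straddles that height → 0 crossings.
Z: 1–2 at easting≈684370.3 (right), 3–4 at easting≈678670.3 (left) → 1 crossing.
A: no edge straddles that height → 0 crossings.
V: 3–4 at easting≈672379.6 (left), 5–1 at easting≈677225.3 (left) → 0 crossings.
Only Z has an odd count, so the point is inside Z.

Z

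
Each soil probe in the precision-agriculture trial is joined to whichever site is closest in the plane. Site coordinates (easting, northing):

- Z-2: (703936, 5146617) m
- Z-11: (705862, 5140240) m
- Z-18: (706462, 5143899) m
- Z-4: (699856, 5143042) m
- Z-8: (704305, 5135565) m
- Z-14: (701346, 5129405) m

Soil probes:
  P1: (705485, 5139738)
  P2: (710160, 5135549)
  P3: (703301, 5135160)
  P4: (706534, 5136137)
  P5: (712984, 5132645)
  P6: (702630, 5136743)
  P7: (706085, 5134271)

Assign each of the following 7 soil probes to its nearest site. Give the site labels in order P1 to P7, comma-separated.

P1 → Z-11 (d²=394133.00)
P2 → Z-8 (d²=34281281.00)
P3 → Z-8 (d²=1172041.00)
P4 → Z-8 (d²=5295625.00)
P5 → Z-8 (d²=83851441.00)
P6 → Z-8 (d²=4193309.00)
P7 → Z-8 (d²=4842836.00)

Z-11, Z-8, Z-8, Z-8, Z-8, Z-8, Z-8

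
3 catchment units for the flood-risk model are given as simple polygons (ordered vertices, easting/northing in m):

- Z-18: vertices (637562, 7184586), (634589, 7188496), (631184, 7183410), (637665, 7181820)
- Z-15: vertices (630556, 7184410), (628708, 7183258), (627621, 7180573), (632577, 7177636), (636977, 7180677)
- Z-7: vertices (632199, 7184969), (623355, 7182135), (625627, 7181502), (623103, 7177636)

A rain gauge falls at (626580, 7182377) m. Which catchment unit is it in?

Z-7

Cast a ray rightward from (626580, 7182377). For each polygon, the edges (by vertex number in listed order) whose endpoints lie on opposite sides of northing = 7182377, where each meets that height, and whether that is right or left of the point:
Z-18: 3–4 at easting≈635394.6 (right), 4–1 at easting≈637644.3 (right) → 2 crossings.
Z-15: 2–3 at easting≈628351.3 (right), 5–1 at easting≈634052.9 (right) → 2 crossings.
Z-7: 1–2 at easting≈624110.2 (left), 4–1 at easting≈628983.8 (right) → 1 crossing.
Only Z-7 has an odd count, so the point is inside Z-7.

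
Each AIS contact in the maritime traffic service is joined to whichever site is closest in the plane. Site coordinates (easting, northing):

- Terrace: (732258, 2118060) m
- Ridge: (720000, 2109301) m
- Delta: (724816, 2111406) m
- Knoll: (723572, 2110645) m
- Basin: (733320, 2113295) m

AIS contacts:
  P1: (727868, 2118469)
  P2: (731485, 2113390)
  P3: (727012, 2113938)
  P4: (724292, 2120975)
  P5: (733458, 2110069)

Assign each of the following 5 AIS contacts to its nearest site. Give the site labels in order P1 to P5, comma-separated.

P1 → Terrace (d²=19439381.00)
P2 → Basin (d²=3376250.00)
P3 → Delta (d²=11233440.00)
P4 → Terrace (d²=71954381.00)
P5 → Basin (d²=10426120.00)

Terrace, Basin, Delta, Terrace, Basin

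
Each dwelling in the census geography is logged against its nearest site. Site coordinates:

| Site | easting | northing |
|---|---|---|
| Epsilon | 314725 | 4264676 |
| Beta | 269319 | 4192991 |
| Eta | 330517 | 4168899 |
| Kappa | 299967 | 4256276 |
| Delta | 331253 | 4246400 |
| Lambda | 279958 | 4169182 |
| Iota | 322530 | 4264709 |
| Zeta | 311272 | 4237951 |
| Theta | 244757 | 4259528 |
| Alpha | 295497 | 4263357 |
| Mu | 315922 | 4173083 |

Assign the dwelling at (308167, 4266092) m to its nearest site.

Epsilon

Squared distances to each site:
Epsilon: 45012420.000; Beta: 6852923305.000; Eta: 9946001749.000; Kappa: 163593856.000; Delta: 920738260.000; Lambda: 10187295781.000; Iota: 208208458.000; Zeta: 801556906.000; Theta: 4063914196.000; Alpha: 168009125.000; Mu: 8710814106.000.
Minimum at Epsilon.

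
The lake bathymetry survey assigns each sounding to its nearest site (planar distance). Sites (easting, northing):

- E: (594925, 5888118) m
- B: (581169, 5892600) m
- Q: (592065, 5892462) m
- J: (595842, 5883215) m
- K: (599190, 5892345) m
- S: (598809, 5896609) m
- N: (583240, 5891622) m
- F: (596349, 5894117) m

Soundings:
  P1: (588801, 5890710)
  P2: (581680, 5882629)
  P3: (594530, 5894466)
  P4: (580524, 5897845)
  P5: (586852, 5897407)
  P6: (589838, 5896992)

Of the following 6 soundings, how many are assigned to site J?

P1 → Q
P2 → N
P3 → F
P4 → B
P5 → N
P6 → Q
0 of the 6 go to J.

0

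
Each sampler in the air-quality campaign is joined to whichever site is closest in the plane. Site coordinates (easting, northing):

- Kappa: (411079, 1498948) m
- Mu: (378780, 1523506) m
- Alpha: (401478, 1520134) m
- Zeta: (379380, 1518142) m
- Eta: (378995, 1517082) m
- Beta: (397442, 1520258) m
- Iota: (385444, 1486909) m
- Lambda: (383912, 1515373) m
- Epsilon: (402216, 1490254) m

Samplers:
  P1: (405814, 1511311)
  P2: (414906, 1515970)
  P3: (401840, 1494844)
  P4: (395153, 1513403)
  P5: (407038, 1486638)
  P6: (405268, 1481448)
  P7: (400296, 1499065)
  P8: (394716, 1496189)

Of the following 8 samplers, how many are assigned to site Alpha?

P1 → Alpha
P2 → Alpha
P3 → Epsilon
P4 → Beta
P5 → Epsilon
P6 → Epsilon
P7 → Epsilon
P8 → Epsilon
2 of the 8 go to Alpha.

2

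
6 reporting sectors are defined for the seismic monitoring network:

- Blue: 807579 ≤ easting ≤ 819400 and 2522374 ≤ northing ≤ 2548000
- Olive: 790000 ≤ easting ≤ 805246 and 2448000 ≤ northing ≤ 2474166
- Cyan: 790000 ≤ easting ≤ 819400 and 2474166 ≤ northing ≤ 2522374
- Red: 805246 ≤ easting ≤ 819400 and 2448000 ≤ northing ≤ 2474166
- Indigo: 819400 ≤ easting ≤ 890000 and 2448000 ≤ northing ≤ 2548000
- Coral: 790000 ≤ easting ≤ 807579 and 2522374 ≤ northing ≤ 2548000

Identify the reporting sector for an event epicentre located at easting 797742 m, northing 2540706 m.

Coral

The point has easting = 797742 and northing = 2540706.
Only Coral satisfies 790000 ≤ easting ≤ 807579 and 2522374 ≤ northing ≤ 2548000.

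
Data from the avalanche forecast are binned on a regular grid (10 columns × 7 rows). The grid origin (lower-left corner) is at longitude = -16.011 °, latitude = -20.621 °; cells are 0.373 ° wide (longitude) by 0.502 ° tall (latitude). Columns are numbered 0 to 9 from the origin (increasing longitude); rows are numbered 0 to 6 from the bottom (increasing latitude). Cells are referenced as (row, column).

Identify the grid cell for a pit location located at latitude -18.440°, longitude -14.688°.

Column index: ⌊(-14.688 − -16.011) / 0.373⌋ = ⌊3.547⌋ = 3
Row offset from origin: ⌊(-18.440 − -20.621) / 0.502⌋ = ⌊4.345⌋ = 4 → row 4

(4, 3)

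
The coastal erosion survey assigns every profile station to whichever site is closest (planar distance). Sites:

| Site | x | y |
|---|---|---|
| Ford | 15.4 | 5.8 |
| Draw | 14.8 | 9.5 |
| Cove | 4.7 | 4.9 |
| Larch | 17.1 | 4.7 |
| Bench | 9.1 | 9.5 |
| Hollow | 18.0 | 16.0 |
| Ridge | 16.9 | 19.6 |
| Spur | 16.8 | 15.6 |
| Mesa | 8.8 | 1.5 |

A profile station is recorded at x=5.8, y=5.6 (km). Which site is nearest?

Cove

Squared distances to each site:
Ford: 92.200; Draw: 96.210; Cove: 1.700; Larch: 128.500; Bench: 26.100; Hollow: 257.000; Ridge: 319.210; Spur: 221.000; Mesa: 25.810.
Minimum at Cove.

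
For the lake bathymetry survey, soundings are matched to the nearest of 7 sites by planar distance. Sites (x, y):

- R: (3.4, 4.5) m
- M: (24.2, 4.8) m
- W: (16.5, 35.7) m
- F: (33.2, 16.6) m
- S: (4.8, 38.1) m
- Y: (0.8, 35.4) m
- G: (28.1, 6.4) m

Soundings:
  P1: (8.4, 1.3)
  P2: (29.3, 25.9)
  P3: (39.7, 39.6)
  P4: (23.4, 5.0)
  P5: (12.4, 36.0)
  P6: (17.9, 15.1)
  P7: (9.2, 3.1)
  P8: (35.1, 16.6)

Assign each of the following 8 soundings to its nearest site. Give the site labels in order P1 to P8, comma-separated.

R, F, W, M, W, M, R, F

P1 → R (d²=35.24)
P2 → F (d²=101.70)
P3 → W (d²=553.45)
P4 → M (d²=0.68)
P5 → W (d²=16.90)
P6 → M (d²=145.78)
P7 → R (d²=35.60)
P8 → F (d²=3.61)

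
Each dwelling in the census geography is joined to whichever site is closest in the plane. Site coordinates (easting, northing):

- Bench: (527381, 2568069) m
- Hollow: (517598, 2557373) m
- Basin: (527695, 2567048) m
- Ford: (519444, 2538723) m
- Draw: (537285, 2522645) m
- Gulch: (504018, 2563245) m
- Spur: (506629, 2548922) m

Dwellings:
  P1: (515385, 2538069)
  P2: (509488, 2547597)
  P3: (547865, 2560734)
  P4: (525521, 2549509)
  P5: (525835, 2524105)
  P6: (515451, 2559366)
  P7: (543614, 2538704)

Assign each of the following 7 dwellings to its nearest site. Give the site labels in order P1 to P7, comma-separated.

Ford, Spur, Basin, Hollow, Draw, Hollow, Draw

P1 → Ford (d²=16903197.00)
P2 → Spur (d²=9929506.00)
P3 → Basin (d²=446695496.00)
P4 → Hollow (d²=124616425.00)
P5 → Draw (d²=133234100.00)
P6 → Hollow (d²=8581658.00)
P7 → Draw (d²=297947722.00)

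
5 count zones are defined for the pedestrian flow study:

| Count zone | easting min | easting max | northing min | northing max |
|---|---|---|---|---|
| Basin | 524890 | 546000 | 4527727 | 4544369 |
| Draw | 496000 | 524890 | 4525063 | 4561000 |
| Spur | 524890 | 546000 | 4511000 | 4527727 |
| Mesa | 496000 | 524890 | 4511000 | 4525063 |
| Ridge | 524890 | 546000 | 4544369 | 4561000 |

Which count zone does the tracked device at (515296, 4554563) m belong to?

The point has easting = 515296 and northing = 4554563.
Only Draw satisfies 496000 ≤ easting ≤ 524890 and 4525063 ≤ northing ≤ 4561000.

Draw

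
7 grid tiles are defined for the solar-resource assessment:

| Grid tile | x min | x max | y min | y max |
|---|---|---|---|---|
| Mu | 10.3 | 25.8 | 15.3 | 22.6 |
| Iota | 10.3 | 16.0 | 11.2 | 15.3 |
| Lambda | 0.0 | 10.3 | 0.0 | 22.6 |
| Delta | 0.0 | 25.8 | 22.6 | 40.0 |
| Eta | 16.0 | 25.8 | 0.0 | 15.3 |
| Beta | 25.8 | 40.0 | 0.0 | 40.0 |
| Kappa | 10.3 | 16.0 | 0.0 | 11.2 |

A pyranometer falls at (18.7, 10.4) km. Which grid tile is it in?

Eta

The point has x = 18.7 and y = 10.4.
Only Eta satisfies 16.0 ≤ x ≤ 25.8 and 0.0 ≤ y ≤ 15.3.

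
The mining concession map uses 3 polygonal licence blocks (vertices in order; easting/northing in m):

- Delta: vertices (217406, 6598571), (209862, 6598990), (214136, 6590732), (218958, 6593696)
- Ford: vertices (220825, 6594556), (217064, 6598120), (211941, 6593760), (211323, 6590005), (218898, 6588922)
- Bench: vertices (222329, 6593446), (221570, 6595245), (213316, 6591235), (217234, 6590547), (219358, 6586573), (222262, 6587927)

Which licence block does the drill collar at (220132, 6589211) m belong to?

Cast a ray rightward from (220132, 6589211). For each polygon, the edges (by vertex number in listed order) whose endpoints lie on opposite sides of northing = 6589211, where each meets that height, and whether that is right or left of the point:
Delta: no edge straddles that height → 0 crossings.
Ford: 4–5 at easting≈216876.6 (left), 5–1 at easting≈218996.8 (left) → 0 crossings.
Bench: 4–5 at easting≈217948.1 (left), 6–1 at easting≈222277.6 (right) → 1 crossing.
Only Bench has an odd count, so the point is inside Bench.

Bench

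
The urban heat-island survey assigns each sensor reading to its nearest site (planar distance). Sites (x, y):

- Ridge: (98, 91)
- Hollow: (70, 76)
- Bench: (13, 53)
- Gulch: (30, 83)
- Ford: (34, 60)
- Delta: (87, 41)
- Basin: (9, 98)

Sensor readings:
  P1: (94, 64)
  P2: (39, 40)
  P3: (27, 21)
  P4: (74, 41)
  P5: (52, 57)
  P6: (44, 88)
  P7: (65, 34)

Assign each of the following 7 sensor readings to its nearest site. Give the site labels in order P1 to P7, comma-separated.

P1 → Delta (d²=578.00)
P2 → Ford (d²=425.00)
P3 → Bench (d²=1220.00)
P4 → Delta (d²=169.00)
P5 → Ford (d²=333.00)
P6 → Gulch (d²=221.00)
P7 → Delta (d²=533.00)

Delta, Ford, Bench, Delta, Ford, Gulch, Delta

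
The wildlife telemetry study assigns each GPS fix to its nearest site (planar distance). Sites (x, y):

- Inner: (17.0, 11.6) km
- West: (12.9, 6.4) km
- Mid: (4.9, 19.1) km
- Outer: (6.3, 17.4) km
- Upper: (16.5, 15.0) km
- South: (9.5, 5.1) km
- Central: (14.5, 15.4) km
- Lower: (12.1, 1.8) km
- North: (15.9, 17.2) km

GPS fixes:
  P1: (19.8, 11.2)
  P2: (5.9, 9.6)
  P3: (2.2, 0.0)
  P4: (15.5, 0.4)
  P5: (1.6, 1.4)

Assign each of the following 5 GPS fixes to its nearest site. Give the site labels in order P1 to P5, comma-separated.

P1 → Inner (d²=8.00)
P2 → South (d²=33.21)
P3 → South (d²=79.30)
P4 → Lower (d²=13.52)
P5 → South (d²=76.10)

Inner, South, South, Lower, South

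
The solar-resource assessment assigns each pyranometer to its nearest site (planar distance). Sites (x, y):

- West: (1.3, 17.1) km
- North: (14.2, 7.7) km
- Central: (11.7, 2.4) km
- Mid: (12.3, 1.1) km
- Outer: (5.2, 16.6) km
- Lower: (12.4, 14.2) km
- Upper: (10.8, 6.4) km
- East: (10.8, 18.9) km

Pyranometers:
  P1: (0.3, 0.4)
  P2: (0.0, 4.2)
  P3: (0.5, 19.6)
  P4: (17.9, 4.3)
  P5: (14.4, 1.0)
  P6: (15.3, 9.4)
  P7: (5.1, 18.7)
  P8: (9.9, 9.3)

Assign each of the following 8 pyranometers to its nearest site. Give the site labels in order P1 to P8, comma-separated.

P1 → Central (d²=133.96)
P2 → Upper (d²=121.48)
P3 → West (d²=6.89)
P4 → North (d²=25.25)
P5 → Mid (d²=4.42)
P6 → North (d²=4.10)
P7 → Outer (d²=4.42)
P8 → Upper (d²=9.22)

Central, Upper, West, North, Mid, North, Outer, Upper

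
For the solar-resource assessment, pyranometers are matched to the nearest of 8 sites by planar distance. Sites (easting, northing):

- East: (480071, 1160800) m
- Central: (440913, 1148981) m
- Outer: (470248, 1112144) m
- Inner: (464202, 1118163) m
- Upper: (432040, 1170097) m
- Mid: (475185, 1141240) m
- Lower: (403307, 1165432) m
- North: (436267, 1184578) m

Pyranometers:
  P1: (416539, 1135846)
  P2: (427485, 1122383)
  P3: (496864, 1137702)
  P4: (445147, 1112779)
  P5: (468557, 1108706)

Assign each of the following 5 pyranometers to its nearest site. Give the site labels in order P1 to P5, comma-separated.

Central, Central, Mid, Inner, Outer

P1 → Central (d²=766620101.00)
P2 → Central (d²=887764788.00)
P3 → Mid (d²=482496485.00)
P4 → Inner (d²=392080481.00)
P5 → Outer (d²=14679325.00)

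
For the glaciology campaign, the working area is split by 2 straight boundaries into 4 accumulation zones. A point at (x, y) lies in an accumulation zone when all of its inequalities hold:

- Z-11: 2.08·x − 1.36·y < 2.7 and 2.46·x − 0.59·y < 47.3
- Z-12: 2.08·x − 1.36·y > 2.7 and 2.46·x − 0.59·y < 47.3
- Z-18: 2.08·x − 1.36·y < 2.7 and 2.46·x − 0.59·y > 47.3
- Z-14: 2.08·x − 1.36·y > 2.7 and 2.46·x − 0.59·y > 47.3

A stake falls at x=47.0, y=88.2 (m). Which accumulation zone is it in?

2.08·47.0 − 1.36·88.2 = -22.192, which is < 2.7
2.46·47.0 − 0.59·88.2 = 63.582, which is > 47.3
This sign pattern matches Z-18.

Z-18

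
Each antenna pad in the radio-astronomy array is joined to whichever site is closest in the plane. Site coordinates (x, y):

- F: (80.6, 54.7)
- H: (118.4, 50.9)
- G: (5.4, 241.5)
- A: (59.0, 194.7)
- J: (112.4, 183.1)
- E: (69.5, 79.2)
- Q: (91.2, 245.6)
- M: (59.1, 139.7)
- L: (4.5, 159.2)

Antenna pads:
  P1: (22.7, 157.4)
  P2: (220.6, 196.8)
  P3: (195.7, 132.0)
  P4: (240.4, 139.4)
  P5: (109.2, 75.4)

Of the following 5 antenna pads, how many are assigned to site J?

P1 → L
P2 → J
P3 → J
P4 → J
P5 → H
3 of the 5 go to J.

3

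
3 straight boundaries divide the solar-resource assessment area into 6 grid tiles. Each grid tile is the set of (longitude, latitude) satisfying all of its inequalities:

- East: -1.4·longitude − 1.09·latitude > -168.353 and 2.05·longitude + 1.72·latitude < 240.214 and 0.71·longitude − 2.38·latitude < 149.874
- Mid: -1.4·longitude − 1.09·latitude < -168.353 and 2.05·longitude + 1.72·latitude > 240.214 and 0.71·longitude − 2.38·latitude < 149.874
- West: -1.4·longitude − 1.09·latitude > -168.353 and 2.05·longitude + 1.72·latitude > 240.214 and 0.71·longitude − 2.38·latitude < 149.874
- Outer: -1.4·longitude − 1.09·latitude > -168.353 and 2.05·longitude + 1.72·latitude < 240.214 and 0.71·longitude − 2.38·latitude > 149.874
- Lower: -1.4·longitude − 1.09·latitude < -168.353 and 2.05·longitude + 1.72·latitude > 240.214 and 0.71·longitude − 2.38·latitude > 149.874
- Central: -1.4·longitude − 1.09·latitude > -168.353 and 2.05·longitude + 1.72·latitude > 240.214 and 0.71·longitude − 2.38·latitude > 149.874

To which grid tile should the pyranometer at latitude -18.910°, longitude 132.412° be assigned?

-1.4·132.412 − 1.09·-18.910 = -164.765, which is > -168.353
2.05·132.412 + 1.72·-18.910 = 238.919, which is < 240.214
0.71·132.412 − 2.38·-18.910 = 139.018, which is < 149.874
This sign pattern matches East.

East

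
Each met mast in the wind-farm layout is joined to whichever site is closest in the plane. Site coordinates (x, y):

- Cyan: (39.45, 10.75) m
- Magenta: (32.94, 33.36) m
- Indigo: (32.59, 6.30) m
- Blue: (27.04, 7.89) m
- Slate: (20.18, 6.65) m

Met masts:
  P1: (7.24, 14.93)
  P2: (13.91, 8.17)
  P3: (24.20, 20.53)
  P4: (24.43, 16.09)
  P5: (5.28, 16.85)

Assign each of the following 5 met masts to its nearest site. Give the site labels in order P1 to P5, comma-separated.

P1 → Slate (d²=236.00)
P2 → Slate (d²=41.62)
P3 → Blue (d²=167.84)
P4 → Blue (d²=74.05)
P5 → Slate (d²=326.05)

Slate, Slate, Blue, Blue, Slate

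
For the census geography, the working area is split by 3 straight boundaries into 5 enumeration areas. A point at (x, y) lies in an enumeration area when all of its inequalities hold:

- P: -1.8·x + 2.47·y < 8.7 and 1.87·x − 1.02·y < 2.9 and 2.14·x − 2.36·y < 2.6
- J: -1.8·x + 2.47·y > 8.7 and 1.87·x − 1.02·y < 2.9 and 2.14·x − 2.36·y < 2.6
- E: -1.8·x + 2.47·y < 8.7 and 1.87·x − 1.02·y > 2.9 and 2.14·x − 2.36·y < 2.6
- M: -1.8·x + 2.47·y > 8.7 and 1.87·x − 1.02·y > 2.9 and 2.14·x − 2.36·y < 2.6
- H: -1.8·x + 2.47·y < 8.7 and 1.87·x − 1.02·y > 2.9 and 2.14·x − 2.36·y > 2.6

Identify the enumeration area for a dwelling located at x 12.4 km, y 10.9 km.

E

-1.8·12.4 + 2.47·10.9 = 4.603, which is < 8.7
1.87·12.4 − 1.02·10.9 = 12.070, which is > 2.9
2.14·12.4 − 2.36·10.9 = 0.812, which is < 2.6
This sign pattern matches E.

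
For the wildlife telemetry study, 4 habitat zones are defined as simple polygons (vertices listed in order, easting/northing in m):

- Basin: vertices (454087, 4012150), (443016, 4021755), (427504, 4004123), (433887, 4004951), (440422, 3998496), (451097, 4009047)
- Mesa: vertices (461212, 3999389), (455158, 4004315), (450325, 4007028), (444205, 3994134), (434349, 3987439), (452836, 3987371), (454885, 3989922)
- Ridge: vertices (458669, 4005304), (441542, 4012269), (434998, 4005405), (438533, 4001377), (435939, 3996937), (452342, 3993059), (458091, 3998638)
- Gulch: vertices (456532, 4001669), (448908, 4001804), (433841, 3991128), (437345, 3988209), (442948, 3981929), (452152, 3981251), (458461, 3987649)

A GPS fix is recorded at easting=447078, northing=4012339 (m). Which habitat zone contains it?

Basin

Cast a ray rightward from (447078, 4012339). For each polygon, the edges (by vertex number in listed order) whose endpoints lie on opposite sides of northing = 4012339, where each meets that height, and whether that is right or left of the point:
Basin: 1–2 at easting≈453869.2 (right), 2–3 at easting≈434732.1 (left) → 1 crossing.
Mesa: no edge straddles that height → 0 crossings.
Ridge: no edge straddles that height → 0 crossings.
Gulch: no edge straddles that height → 0 crossings.
Only Basin has an odd count, so the point is inside Basin.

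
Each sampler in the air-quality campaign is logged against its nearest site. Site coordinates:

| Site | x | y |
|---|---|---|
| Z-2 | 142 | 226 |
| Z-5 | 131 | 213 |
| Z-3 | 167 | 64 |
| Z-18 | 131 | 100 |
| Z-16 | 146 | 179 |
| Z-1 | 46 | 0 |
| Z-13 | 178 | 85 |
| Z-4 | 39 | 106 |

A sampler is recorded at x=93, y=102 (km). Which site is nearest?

Z-18

Squared distances to each site:
Z-2: 17777.000; Z-5: 13765.000; Z-3: 6920.000; Z-18: 1448.000; Z-16: 8738.000; Z-1: 12613.000; Z-13: 7514.000; Z-4: 2932.000.
Minimum at Z-18.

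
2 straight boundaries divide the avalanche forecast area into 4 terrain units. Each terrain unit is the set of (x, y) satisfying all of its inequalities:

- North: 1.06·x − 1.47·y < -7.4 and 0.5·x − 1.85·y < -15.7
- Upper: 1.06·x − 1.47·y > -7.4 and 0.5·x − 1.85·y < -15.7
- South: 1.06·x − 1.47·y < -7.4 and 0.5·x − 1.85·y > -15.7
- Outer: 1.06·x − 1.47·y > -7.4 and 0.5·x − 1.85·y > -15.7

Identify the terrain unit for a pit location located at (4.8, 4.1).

Outer

1.06·4.8 − 1.47·4.1 = -0.939, which is > -7.4
0.5·4.8 − 1.85·4.1 = -5.185, which is > -15.7
This sign pattern matches Outer.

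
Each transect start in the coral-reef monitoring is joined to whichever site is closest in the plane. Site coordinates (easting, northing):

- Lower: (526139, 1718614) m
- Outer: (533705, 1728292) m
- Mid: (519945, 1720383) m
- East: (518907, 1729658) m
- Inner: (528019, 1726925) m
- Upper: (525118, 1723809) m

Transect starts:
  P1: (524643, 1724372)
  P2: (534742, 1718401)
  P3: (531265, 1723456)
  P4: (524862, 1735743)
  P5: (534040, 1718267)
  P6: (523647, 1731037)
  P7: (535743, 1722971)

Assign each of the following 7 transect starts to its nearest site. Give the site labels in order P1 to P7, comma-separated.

Upper, Lower, Inner, East, Lower, East, Outer

P1 → Upper (d²=542594.00)
P2 → Lower (d²=74056978.00)
P3 → Inner (d²=22570477.00)
P4 → East (d²=72489250.00)
P5 → Lower (d²=62546210.00)
P6 → East (d²=24369241.00)
P7 → Outer (d²=32466485.00)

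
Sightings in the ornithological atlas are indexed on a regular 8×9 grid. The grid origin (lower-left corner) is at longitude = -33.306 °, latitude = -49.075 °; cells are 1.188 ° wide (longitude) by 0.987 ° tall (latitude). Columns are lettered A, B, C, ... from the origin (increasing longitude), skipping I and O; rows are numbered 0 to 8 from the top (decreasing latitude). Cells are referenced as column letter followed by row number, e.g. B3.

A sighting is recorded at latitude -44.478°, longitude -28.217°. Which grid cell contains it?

Column index: ⌊(-28.217 − -33.306) / 1.188⌋ = ⌊4.284⌋ = 4 → column E
Row offset from origin: ⌊(-44.478 − -49.075) / 0.987⌋ = ⌊4.658⌋ = 4 → row 4 (counted from top)

E4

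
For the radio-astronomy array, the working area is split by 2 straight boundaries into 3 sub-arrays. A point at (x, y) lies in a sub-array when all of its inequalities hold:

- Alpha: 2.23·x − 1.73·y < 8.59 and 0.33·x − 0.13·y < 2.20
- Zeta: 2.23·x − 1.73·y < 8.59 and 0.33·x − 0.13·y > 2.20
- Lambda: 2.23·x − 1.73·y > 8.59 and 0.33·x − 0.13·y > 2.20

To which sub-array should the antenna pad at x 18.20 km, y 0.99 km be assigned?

2.23·18.20 − 1.73·0.99 = 38.873, which is > 8.59
0.33·18.20 − 0.13·0.99 = 5.877, which is > 2.20
This sign pattern matches Lambda.

Lambda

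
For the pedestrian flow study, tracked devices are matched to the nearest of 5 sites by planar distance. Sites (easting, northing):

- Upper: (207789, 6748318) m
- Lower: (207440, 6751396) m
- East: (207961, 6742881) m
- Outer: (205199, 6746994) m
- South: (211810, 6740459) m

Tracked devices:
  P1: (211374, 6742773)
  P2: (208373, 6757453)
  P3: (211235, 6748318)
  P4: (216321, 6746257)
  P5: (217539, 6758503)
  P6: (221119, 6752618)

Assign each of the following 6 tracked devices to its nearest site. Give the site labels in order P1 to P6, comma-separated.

South, Lower, Upper, South, Lower, Lower

P1 → South (d²=5544692.00)
P2 → Lower (d²=37557738.00)
P3 → Upper (d²=11874916.00)
P4 → South (d²=53965925.00)
P5 → Lower (d²=152499250.00)
P6 → Lower (d²=188608325.00)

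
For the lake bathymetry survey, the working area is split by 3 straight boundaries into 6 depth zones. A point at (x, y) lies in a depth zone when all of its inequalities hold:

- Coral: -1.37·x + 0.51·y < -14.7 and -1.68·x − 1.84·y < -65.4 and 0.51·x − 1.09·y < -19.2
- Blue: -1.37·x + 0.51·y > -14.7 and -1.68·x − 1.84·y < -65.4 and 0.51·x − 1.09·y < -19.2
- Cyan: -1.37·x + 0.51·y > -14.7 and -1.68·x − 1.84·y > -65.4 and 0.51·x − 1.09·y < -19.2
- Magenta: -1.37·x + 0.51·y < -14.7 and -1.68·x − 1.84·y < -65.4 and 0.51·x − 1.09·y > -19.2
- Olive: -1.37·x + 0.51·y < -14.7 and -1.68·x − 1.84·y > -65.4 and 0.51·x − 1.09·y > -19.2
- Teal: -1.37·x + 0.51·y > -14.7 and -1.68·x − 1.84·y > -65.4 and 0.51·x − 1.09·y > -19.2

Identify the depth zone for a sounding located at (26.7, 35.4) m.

-1.37·26.7 + 0.51·35.4 = -18.525, which is < -14.7
-1.68·26.7 − 1.84·35.4 = -109.992, which is < -65.4
0.51·26.7 − 1.09·35.4 = -24.969, which is < -19.2
This sign pattern matches Coral.

Coral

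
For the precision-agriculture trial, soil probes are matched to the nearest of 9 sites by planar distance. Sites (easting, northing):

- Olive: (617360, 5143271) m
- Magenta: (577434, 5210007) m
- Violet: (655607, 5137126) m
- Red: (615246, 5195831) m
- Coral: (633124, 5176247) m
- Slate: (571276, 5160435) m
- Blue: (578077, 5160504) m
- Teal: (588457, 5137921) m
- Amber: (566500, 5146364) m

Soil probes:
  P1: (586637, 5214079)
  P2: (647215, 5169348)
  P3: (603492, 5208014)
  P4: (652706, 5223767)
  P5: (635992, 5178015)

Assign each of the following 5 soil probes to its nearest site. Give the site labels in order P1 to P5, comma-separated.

Magenta, Coral, Red, Red, Coral

P1 → Magenta (d²=101276393.00)
P2 → Coral (d²=246152482.00)
P3 → Red (d²=286582005.00)
P4 → Red (d²=2183671696.00)
P5 → Coral (d²=11351248.00)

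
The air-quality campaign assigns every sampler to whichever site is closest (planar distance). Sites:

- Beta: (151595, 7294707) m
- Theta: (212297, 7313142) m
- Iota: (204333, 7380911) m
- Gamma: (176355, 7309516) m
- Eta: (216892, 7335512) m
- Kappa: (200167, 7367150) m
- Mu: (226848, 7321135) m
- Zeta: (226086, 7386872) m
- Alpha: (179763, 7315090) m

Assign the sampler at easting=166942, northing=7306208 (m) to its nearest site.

Squared distances to each site:
Beta: 367803410.000; Theta: 2105156381.000; Iota: 6978625090.000; Gamma: 99547433.000; Eta: 3353726916.000; Kappa: 4817827989.000; Mu: 3811544165.000; Zeta: 10004693632.000; Alpha: 243267965.000.
Minimum at Gamma.

Gamma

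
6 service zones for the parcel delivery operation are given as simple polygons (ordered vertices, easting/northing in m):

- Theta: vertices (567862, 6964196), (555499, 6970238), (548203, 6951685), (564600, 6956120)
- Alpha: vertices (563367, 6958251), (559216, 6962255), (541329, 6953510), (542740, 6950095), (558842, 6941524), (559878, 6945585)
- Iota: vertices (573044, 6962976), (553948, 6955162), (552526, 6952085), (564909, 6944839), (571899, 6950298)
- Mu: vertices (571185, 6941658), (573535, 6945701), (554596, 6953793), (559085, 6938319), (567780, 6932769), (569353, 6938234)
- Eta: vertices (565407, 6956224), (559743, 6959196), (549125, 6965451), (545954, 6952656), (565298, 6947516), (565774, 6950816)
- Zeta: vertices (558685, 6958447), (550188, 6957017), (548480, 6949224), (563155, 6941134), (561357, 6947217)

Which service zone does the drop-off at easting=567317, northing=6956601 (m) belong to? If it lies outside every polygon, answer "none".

Cast a ray rightward from (567317, 6956601). For each polygon, the edges (by vertex number in listed order) whose endpoints lie on opposite sides of northing = 6956601, where each meets that height, and whether that is right or left of the point:
Theta: 2–3 at easting≈550136.2 (left), 4–1 at easting≈564794.3 (left) → 0 crossings.
Alpha: 2–3 at easting≈547651.3 (left), 6–1 at easting≈562912.5 (left) → 0 crossings.
Iota: 1–2 at easting≈557464.7 (left), 5–1 at easting≈572468.2 (right) → 1 crossing.
Mu: no edge straddles that height → 0 crossings.
Eta: 1–2 at easting≈564688.5 (left), 3–4 at easting≈546931.7 (left) → 0 crossings.
Zeta: 2–3 at easting≈550096.8 (left), 5–1 at easting≈559124.2 (left) → 0 crossings.
Only Iota has an odd count, so the point is inside Iota.

Iota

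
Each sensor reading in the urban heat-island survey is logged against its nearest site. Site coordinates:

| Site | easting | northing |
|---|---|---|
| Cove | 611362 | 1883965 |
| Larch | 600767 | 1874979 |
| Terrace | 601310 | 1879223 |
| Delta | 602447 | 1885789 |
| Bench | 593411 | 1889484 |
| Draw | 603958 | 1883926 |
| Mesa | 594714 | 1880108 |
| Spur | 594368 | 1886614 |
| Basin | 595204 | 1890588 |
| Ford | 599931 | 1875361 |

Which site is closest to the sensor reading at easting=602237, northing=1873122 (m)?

Larch

Squared distances to each site:
Cove: 200836274.000; Larch: 5609349.000; Terrace: 38081530.000; Delta: 160496989.000; Bench: 345613320.000; Draw: 119688257.000; Mesa: 105399725.000; Spur: 243955225.000; Basin: 354524245.000; Ford: 10330757.000.
Minimum at Larch.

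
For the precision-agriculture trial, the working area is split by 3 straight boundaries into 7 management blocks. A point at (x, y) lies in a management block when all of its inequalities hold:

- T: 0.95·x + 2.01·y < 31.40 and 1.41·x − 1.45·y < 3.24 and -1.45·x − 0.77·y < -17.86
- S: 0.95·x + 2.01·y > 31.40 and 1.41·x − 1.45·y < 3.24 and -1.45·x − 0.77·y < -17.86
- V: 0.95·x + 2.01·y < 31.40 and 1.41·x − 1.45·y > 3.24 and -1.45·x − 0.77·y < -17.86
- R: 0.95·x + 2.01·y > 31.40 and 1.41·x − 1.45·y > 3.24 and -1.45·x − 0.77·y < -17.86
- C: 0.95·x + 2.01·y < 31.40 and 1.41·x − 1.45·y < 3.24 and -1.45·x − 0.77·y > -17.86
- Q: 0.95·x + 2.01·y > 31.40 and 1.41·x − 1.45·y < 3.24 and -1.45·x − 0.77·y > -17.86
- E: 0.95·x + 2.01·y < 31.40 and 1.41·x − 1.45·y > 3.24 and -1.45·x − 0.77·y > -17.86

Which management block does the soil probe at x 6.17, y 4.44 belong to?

C

0.95·6.17 + 2.01·4.44 = 14.786, which is < 31.40
1.41·6.17 − 1.45·4.44 = 2.262, which is < 3.24
-1.45·6.17 − 0.77·4.44 = -12.365, which is > -17.86
This sign pattern matches C.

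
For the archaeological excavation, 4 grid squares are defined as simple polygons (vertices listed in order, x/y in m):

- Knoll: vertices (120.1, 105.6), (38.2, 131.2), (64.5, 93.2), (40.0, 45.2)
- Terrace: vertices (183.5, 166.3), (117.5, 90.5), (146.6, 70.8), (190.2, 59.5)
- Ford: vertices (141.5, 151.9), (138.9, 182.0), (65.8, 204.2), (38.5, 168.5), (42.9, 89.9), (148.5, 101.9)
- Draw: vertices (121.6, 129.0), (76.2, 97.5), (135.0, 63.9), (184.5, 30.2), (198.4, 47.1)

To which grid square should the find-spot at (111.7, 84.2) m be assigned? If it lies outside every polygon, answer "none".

Cast a ray rightward from (111.7, 84.2). For each polygon, the edges (by vertex number in listed order) whose endpoints lie on opposite sides of y = 84.2, where each meets that height, and whether that is right or left of the point:
Knoll: 3–4 at x≈59.91 (left), 4–1 at x≈91.72 (left) → 0 crossings.
Terrace: 2–3 at x≈126.81 (right), 4–1 at x≈188.65 (right) → 2 crossings.
Ford: no edge straddles that height → 0 crossings.
Draw: 2–3 at x≈99.47 (left), 5–1 at x≈163.61 (right) → 1 crossing.
Only Draw has an odd count, so the point is inside Draw.

Draw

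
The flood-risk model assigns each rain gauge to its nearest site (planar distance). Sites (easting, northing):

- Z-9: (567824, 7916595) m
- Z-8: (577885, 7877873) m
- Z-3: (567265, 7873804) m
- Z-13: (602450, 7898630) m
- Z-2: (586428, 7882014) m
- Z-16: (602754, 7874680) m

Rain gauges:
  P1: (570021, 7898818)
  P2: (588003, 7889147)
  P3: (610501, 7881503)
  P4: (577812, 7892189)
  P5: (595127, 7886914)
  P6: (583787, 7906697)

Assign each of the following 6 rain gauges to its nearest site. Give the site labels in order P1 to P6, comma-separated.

P1 → Z-9 (d²=320848538.00)
P2 → Z-2 (d²=53360314.00)
P3 → Z-16 (d²=106569338.00)
P4 → Z-2 (d²=177766081.00)
P5 → Z-2 (d²=99682601.00)
P6 → Z-9 (d²=352787773.00)

Z-9, Z-2, Z-16, Z-2, Z-2, Z-9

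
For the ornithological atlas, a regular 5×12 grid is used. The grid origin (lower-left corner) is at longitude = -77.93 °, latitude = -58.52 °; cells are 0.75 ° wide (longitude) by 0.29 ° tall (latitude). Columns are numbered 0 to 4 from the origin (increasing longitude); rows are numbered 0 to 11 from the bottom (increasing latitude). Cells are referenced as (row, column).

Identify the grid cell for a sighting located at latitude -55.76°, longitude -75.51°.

(9, 3)

Column index: ⌊(-75.51 − -77.93) / 0.75⌋ = ⌊3.227⌋ = 3
Row offset from origin: ⌊(-55.76 − -58.52) / 0.29⌋ = ⌊9.517⌋ = 9 → row 9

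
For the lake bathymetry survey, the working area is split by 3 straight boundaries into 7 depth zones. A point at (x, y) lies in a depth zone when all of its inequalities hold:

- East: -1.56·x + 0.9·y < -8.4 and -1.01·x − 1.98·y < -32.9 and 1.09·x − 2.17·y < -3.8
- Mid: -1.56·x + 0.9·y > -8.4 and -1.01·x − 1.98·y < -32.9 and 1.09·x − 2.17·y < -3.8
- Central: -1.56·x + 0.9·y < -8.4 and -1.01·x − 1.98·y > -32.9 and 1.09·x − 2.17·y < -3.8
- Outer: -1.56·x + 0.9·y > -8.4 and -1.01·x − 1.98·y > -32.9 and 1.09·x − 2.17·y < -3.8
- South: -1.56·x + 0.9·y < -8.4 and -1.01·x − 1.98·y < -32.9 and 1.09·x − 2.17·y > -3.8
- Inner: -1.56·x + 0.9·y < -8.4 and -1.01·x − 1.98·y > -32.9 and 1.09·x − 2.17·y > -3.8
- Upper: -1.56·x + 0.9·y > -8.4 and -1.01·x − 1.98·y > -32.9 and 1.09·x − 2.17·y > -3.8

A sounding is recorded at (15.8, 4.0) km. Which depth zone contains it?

Inner

-1.56·15.8 + 0.9·4.0 = -21.048, which is < -8.4
-1.01·15.8 − 1.98·4.0 = -23.878, which is > -32.9
1.09·15.8 − 2.17·4.0 = 8.542, which is > -3.8
This sign pattern matches Inner.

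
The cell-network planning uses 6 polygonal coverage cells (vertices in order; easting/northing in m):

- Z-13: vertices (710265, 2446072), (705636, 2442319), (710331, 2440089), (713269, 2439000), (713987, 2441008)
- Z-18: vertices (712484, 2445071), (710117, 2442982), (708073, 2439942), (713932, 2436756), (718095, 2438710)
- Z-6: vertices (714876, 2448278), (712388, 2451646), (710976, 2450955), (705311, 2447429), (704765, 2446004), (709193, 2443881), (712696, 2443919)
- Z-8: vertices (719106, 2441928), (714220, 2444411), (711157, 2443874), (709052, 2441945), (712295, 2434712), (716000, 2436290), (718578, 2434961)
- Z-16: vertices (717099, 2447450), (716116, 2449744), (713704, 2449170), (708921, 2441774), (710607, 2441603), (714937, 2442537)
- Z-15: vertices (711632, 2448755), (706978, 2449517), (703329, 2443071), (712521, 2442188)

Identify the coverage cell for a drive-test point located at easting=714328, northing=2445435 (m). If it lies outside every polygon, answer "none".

Cast a ray rightward from (714328, 2445435). For each polygon, the edges (by vertex number in listed order) whose endpoints lie on opposite sides of northing = 2445435, where each meets that height, and whether that is right or left of the point:
Z-13: 1–2 at easting≈709479.3 (left), 5–1 at easting≈710733.2 (left) → 0 crossings.
Z-18: no edge straddles that height → 0 crossings.
Z-6: 5–6 at easting≈705951.8 (left), 7–1 at easting≈713454.2 (left) → 0 crossings.
Z-8: no edge straddles that height → 0 crossings.
Z-16: 3–4 at easting≈711288.6 (left), 6–1 at easting≈716212.3 (right) → 1 crossing.
Z-15: 2–3 at easting≈704667.2 (left), 4–1 at easting≈712081.4 (left) → 0 crossings.
Only Z-16 has an odd count, so the point is inside Z-16.

Z-16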